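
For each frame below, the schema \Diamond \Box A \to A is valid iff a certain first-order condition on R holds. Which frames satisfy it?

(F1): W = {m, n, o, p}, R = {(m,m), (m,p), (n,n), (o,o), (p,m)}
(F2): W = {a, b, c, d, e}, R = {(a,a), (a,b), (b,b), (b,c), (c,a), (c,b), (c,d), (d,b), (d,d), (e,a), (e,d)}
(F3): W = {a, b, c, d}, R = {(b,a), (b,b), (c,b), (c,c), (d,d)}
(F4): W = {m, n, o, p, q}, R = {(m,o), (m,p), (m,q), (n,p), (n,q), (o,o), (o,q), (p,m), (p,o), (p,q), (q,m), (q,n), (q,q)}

(F1)

The schema corresponds to a generalized confluence (Geach) condition: \forall x \forall y (xRy \to \exists w (yRw \wedge x = w)).
(F1): holds.
(F2): fails — aRb but no w with bRw and a=w.
(F3): fails — bRa but no w with aRw and b=w.
(F4): fails — mRo but no w with oRw and m=w.
Valid on: (F1).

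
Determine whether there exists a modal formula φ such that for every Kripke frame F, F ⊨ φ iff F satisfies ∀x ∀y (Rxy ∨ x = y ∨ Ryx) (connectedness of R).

No — not modally definable

Modal frame validity is preserved under disjoint unions.
Take 2 disjoint single-world reflexive frames: each is trivially connected, but their disjoint union has 2 worlds with no edge between distinct components, so it is not connected.
So the class is not modally definable.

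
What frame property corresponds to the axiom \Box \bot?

Emptiness of R

□⊥ is valid iff no world has any successor (otherwise □⊥ fails at any world with one).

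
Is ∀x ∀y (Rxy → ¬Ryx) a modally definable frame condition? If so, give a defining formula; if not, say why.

No

Modal frame validity is preserved under surjective bounded morphisms.
The 5-cycle (worlds w0,w1,w2,w3,w4 with w0→w1→w2→w3→w4→w0) is asymmetric. Mapping every world to a single reflexive point • is a surjective bounded morphism, and the reflexive point is not asymmetric (R•• but asymmetry requires ¬R••).
So no modal formula (or set of formulas) defines exactly the asymmetric frames.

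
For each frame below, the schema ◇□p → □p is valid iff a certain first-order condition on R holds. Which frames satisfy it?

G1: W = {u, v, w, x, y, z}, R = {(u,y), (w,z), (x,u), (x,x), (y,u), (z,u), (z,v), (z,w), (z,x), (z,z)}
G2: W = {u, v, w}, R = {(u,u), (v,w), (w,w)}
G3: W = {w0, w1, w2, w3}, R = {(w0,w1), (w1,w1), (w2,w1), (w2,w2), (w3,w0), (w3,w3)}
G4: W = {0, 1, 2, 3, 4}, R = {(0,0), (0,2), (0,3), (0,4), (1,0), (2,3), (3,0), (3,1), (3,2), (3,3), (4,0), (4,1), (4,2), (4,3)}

G2

The schema corresponds to the Euclidean property: ∀x ∀y ∀z (Rxy ∧ Rxz → Ryz).
G1: fails — Ruy and Ruy but not Ryy.
G2: satisfies the condition.
G3: fails — Rw2w1 and Rw2w2 but not Rw1w2.
G4: fails — R02 and R00 but not R20.
Valid on: G2.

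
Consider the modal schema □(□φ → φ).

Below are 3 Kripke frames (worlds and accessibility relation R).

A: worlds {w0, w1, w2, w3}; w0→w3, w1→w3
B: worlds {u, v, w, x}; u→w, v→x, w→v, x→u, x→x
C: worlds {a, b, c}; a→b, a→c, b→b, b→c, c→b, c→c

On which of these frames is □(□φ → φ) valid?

C

Frame correspondent (Sahlqvist): ∀x ∀y (Rxy → Ryy) — i.e. shift-reflexivity.
A: fails — Rw0w3 but not Rw3w3.
B: fails — Ruw but not Rww.
C: ✓.
Valid on: C.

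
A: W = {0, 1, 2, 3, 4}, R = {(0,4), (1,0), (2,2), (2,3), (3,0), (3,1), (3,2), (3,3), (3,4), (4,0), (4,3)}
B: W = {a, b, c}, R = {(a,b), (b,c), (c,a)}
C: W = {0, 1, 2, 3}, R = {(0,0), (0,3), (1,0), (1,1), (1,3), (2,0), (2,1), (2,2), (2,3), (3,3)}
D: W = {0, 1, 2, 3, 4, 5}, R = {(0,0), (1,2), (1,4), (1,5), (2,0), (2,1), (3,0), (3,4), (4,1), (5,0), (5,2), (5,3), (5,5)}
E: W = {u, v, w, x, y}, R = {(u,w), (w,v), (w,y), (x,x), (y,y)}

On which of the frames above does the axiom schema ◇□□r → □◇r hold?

Frame correspondent (Sahlqvist): ∀x ∀y ∀z ((xRy ∧ xRz) → ∃w (yR²w ∧ zRw)) — i.e. a generalized confluence (Geach) condition.
A: fails — 1R0, 1R0 but no w with 0R²w and 0Rw.
B: fails — aRb, aRb but no w with bR²w and bRw.
C: ✓.
D: fails — 1R2, 1R4 but no w with 2R²w and 4Rw.
E: fails — wRv, wRv but no t with vR²t and vRt.

C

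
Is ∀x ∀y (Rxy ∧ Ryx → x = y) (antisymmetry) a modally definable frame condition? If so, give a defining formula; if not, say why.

Not definable by any modal formula

Any modally definable frame class is closed under surjective bounded morphisms.
The 6-cycle (worlds s,t,u,v,w,x with s→t→u→v→w→x→s) is antisymmetric. Sending even-indexed worlds to a and odd-indexed worlds to b is a surjective bounded morphism onto the two-world frame with a↔b, which is not antisymmetric.
So no modal formula (or set of formulas) defines exactly the antisymmetric frames.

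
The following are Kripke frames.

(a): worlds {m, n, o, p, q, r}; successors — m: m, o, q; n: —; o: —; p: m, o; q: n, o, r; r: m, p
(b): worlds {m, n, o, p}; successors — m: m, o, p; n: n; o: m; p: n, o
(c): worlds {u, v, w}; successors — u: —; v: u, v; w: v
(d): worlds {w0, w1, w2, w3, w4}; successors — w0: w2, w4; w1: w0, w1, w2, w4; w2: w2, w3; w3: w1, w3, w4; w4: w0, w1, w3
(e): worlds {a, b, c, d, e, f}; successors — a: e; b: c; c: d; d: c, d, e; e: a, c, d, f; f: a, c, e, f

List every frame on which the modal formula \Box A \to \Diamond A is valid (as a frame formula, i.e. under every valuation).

This is the axiom for seriality; its first-order frame correspondent is \forall x \exists y Rxy.
(a): fails — world n has no successor.
(b): holds.
(c): fails — world u has no successor.
(d): holds.
(e): holds.
Valid on: (b), (d), (e).

(b), (d), (e)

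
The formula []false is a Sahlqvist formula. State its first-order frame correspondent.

□⊥ is valid iff no world has any successor (otherwise □⊥ fails at any world with one).
Conversely, any frame satisfying forall x forall y ~Rxy validates the schema.
Frame condition: forall x forall y ~Rxy.

emptiness of R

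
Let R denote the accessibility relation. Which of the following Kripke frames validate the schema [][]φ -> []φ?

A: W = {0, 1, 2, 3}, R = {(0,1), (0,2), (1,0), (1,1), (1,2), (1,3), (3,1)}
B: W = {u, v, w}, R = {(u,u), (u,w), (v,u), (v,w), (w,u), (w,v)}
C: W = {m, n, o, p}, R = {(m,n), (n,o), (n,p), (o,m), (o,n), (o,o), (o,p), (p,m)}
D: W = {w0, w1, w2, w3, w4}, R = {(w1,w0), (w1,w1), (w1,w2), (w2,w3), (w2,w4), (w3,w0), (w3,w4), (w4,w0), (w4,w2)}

A

The schema corresponds to density: forall x forall y (Rxy -> exists z (Rxz & Rzy)).
A: ✓.
B: fails — Rwv but no z with Rwz and Rzv.
C: fails — Rpm but no z with Rpz and Rzm.
D: fails — Rw4w2 but no z with Rw4z and Rzw2.
Valid on: A.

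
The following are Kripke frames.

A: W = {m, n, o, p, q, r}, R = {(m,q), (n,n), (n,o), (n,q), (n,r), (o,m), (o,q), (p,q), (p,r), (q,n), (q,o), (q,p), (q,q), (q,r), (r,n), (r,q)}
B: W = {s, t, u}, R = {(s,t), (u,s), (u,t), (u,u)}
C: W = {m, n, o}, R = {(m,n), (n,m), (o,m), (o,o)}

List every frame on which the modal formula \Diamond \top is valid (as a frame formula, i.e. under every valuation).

A, C

Frame correspondent (Sahlqvist): \forall x \exists y Rxy — i.e. seriality.
A: satisfies the condition.
B: fails — world t has no successor.
C: satisfies the condition.
Valid on: A, C.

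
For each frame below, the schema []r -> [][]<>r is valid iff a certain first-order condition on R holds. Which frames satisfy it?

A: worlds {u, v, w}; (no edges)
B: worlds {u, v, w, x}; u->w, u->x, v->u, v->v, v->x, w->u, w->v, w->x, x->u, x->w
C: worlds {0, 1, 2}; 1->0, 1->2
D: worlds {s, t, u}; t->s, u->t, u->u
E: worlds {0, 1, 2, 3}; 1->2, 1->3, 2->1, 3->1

A, B, C, E

This is the axiom for a generalized confluence (Geach) condition; its first-order frame correspondent is forall x forall z (x R^2 z -> exists w (xRw & zRw)).
A: ✓.
B: ✓.
C: ✓.
D: fails — uR²s but no w with uRw and sRw.
E: ✓.
Valid on: A, B, C, E.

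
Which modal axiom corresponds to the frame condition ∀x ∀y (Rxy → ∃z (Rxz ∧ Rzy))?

A defining formula is □□r → □r (the C4 axiom).
Suppose □□r→□r is valid. Take Rxy and set V(r)={w : xR²w}. Then □□r at x, so □r at x, so r at y, i.e. ∃z(Rxz∧Rzy).

□□r → □r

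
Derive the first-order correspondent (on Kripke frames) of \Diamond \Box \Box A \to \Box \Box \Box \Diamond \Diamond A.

This is a Sahlqvist (Geach-type) schema ◇^1□^2A → □^3◇^2A.
First-order correspondent: \forall x \forall y \forall z ((xRy \wedge x R^3 z) \to \exists w (y R^2 w \wedge z R^2 w)).

\forall x \forall y \forall z ((xRy \wedge x R^3 z) \to \exists w (y R^2 w \wedge z R^2 w))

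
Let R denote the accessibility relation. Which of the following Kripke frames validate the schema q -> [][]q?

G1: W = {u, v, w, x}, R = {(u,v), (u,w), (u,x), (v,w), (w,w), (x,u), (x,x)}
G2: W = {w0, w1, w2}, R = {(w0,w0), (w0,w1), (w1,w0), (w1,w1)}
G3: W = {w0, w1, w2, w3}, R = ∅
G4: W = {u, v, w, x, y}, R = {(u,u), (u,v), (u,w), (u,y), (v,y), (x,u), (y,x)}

Frame correspondent (Sahlqvist): forall x forall z (x R^2 z -> exists w (x = w & z = w)) — i.e. a generalized confluence (Geach) condition.
G1: fails — uR²w but u ≠ w.
G2: fails — w0R²w1 but w0 ≠ w1.
G3: satisfies the condition.
G4: fails — uR²v but u ≠ v.

G3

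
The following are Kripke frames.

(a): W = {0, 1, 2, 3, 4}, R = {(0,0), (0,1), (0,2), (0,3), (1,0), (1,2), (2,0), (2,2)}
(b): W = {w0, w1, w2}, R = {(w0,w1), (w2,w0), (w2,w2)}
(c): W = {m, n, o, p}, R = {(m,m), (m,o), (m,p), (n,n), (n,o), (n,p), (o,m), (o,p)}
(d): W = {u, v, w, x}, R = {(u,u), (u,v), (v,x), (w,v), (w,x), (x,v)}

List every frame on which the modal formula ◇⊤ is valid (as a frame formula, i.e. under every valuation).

This is the axiom for seriality; its first-order frame correspondent is ∀x ∃y Rxy.
(a): fails — world 3 has no successor.
(b): fails — world w1 has no successor.
(c): fails — world p has no successor.
(d): ✓.

(d)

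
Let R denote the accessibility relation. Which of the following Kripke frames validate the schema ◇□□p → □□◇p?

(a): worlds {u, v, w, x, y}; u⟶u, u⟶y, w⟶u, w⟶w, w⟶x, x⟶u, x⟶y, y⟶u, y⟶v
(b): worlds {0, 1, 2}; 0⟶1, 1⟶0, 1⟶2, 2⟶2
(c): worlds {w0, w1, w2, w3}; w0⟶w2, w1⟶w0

The schema corresponds to a generalized confluence (Geach) condition: ∀x ∀y ∀z ((xRy ∧ xR²z) → ∃w (yR²w ∧ zRw)).
(a): fails — uRu, uR²v but no t with uR²t and vRt.
(b): condition met.
(c): fails — w1Rw0, w1R²w2 but no w with w0R²w and w2Rw.

(b)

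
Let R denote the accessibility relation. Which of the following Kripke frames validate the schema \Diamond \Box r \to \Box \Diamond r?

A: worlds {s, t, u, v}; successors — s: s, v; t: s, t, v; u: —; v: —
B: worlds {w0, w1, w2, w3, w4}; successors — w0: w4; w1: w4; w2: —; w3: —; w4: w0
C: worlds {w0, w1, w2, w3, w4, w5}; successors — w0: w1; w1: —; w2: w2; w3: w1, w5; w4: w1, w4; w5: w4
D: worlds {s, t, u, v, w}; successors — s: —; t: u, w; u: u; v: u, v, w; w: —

B

The schema corresponds to convergence: \forall x \forall y \forall z (Rxy \wedge Rxz \to \exists w (Ryw \wedge Rzw)).
A: fails — Rsv and Rsv but v and v have no common successor.
B: satisfies the condition.
C: fails — Rw0w1 and Rw0w1 but w1 and w1 have no common successor.
D: fails — Rtw and Rtw but w and w have no common successor.
Valid on: B.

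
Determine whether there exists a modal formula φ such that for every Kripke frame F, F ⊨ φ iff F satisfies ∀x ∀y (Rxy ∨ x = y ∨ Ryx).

Any modally definable frame class is closed under disjoint unions.
Take 3 disjoint single-world reflexive frames: each is trivially connected, but their disjoint union has 3 worlds with no edge between distinct components, so it is not connected.
So the class is not modally definable.

Not definable by any modal formula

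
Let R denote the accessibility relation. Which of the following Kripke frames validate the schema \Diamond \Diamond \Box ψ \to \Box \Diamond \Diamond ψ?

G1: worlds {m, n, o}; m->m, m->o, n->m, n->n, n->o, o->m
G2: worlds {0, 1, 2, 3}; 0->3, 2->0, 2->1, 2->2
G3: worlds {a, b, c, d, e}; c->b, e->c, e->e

Frame correspondent (Sahlqvist): \forall x \forall y \forall z ((x R^2 y \wedge xRz) \to \exists w (yRw \wedge z R^2 w)) — i.e. a generalized confluence (Geach) condition.
G1: ✓.
G2: fails — 2R²0, 2R0 but no w with 0Rw and 0R²w.
G3: fails — eR²b, eRc but no w with bRw and cR²w.
Valid on: G1.

G1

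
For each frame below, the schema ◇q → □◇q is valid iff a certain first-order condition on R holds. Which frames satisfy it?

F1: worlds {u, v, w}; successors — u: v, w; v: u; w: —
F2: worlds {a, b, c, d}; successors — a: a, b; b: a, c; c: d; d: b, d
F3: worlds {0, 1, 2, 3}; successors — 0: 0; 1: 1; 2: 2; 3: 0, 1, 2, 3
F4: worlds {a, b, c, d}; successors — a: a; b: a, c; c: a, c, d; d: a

The schema corresponds to the Euclidean property: ∀x ∀y ∀z (Rxy ∧ Rxz → Ryz).
F1: fails — Ruv and Ruv but not Rvv.
F2: fails — Rab and Rab but not Rbb.
F3: fails — R32 and R31 but not R21.
F4: fails — Rba and Rbc but not Rac.
Valid on no frame.

none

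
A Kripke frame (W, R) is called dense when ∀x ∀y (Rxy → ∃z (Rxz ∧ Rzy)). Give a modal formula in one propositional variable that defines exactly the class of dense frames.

□□q → □q

The condition is density. The C4 schema □□q → □q defines it.
Suppose □□q→□q is valid. Take Rxy and set V(q)={w : xR²w}. Then □□q at x, so □q at x, so q at y, i.e. ∃z(Rxz∧Rzy).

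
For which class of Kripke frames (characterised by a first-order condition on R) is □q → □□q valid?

transitivity: ∀x ∀y ∀z (Rxy ∧ Ryz → Rxz)

Suppose □q→□□q is valid. Take Rxy, Ryz and set V(q)={w : Rxw}. Then □q at x, so □□q at x, so □q at y, so q at z, i.e. Rxz.
The converse is a direct semantic check.
So the correspondent is transitivity.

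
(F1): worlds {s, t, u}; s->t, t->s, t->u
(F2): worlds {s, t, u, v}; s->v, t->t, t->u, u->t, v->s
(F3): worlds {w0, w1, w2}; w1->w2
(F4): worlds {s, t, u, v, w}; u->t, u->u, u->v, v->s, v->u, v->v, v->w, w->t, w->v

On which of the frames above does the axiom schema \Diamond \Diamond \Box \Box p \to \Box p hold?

Frame correspondent (Sahlqvist): \forall x \forall y \forall z ((x R^2 y \wedge xRz) \to \exists w (y R^2 w \wedge z = w)) — i.e. a generalized confluence (Geach) condition.
(F1): fails — sR²s, sRt but no w with sR²w and t=w.
(F2): fails — sR²s, sRv but no w with sR²w and v=w.
(F3): ✓.
(F4): fails — uR²s, uRt but no w* with sR²w* and t=w*.

(F3)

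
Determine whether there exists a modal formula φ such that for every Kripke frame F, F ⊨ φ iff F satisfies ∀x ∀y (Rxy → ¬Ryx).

Modal frame validity is preserved under surjective bounded morphisms.
The 5-cycle (worlds a,b,c,d,e with a→b→c→d→e→a) is asymmetric. Mapping every world to a single reflexive point • is a surjective bounded morphism, and the reflexive point is not asymmetric (R•• but asymmetry requires ¬R••).
So the class is not modally definable.

No — not modally definable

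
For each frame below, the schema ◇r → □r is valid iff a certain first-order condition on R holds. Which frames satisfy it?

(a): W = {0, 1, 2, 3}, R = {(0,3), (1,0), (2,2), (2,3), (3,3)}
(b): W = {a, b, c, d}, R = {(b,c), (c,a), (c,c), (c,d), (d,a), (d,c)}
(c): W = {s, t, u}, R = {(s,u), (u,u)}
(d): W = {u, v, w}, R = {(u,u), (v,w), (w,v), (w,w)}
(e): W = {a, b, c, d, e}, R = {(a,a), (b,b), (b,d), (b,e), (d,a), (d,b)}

(c)

This is the axiom for partial functionality; its first-order frame correspondent is ∀x ∀y ∀z (Rxy ∧ Rxz → y = z).
(a): fails — 2 sees both 2 and 3.
(b): fails — c sees both a and c.
(c): satisfies the condition.
(d): fails — w sees both v and w.
(e): fails — b sees both b and d.
Valid on: (c).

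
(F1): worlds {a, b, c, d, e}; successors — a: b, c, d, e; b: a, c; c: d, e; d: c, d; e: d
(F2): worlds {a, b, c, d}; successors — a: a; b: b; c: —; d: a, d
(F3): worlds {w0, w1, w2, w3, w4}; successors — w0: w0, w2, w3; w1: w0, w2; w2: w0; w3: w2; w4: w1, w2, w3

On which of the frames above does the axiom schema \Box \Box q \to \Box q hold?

Frame correspondent (Sahlqvist): \forall x \forall y (Rxy \to \exists z (Rxz \wedge Rzy)) — i.e. density.
(F1): fails — Rab but no z with Raz and Rzb.
(F2): satisfies the condition.
(F3): fails — Rw3w2 but no z with Rw3z and Rzw2.
Valid on: (F2).

(F2)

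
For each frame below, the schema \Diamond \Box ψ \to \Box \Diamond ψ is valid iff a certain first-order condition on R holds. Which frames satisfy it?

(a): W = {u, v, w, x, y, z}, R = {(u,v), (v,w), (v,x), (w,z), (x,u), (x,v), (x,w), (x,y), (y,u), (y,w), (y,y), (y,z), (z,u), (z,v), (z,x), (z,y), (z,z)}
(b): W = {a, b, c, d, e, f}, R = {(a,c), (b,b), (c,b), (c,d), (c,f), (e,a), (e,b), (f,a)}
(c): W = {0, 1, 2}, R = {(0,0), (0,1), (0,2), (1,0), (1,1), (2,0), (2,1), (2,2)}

The schema corresponds to convergence: \forall x \forall y \forall z (Rxy \wedge Rxz \to \exists w (Ryw \wedge Rzw)).
(a): fails — Rvw and Rvx but w and x have no common successor.
(b): fails — Rcd and Rcd but d and d have no common successor.
(c): condition met.
Valid on: (c).

(c)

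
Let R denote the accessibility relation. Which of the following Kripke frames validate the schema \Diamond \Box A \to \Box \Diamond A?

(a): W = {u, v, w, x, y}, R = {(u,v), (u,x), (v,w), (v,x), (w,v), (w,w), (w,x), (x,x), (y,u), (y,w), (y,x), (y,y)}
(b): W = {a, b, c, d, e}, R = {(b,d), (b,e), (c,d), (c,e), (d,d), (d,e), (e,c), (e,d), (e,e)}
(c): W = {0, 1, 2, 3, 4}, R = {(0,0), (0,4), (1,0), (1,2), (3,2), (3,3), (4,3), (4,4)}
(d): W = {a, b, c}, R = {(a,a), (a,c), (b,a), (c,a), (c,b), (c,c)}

This is the axiom for convergence; its first-order frame correspondent is \forall x \forall y \forall z (Rxy \wedge Rxz \to \exists w (Ryw \wedge Rzw)).
(a): condition met.
(b): condition met.
(c): fails — R10 and R12 but 0 and 2 have no common successor.
(d): condition met.

(a), (b), (d)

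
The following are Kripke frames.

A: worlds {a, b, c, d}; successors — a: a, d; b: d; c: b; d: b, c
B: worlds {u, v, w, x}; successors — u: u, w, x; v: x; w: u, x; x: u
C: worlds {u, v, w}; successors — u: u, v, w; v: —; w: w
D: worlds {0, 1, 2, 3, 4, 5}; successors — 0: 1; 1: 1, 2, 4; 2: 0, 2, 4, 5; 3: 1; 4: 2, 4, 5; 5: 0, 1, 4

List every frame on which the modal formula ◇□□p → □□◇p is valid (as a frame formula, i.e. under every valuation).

Frame correspondent (Sahlqvist): ∀x ∀y ∀z ((xRy ∧ xR²z) → ∃w (yR²w ∧ zRw)) — i.e. a generalized confluence (Geach) condition.
A: fails — dRb, dR²b but no w with bR²w and bRw.
B: ✓.
C: fails — uRu, uR²v but no t with uR²t and vRt.
D: ✓.
Valid on: B, D.

B, D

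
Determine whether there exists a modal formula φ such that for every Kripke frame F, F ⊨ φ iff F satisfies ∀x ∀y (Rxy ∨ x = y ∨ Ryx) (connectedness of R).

If a class were modally definable it would be closed under disjoint unions (Goldblatt–Thomason).
Take 2 disjoint single-world reflexive frames: each is trivially connected, but their disjoint union has 2 worlds with no edge between distinct components, so it is not connected.
So the class is not modally definable.

Not definable by any modal formula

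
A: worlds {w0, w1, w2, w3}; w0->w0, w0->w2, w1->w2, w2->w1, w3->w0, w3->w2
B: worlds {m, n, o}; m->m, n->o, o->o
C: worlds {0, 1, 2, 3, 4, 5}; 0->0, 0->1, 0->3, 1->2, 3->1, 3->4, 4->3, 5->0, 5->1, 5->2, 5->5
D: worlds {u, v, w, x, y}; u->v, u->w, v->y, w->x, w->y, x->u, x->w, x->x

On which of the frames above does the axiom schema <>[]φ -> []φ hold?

B

Frame correspondent (Sahlqvist): forall x forall y forall z (Rxy & Rxz -> Ryz) — i.e. the Euclidean property.
A: fails — Rw0w2 and Rw0w2 but not Rw2w2.
B: holds.
C: fails — R01 and R00 but not R10.
D: fails — Ruv and Ruv but not Rvv.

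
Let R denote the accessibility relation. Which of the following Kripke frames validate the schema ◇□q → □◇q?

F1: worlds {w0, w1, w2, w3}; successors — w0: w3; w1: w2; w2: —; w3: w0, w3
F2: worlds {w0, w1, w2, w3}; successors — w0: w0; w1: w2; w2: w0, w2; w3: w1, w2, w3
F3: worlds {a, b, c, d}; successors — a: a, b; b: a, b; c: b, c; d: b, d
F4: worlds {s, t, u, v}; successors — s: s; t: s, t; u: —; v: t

This is the axiom for convergence; its first-order frame correspondent is ∀x ∀y ∀z (Rxy ∧ Rxz → ∃w (Ryw ∧ Rzw)).
F1: fails — Rw1w2 and Rw1w2 but w2 and w2 have no common successor.
F2: ✓.
F3: ✓.
F4: ✓.
Valid on: F2, F3, F4.

F2, F3, F4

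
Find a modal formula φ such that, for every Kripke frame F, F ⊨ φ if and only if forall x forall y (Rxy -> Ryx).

ψ → □◇ψ

A defining formula is ψ → □◇ψ (the B axiom).
Suppose ψ→□◇ψ is valid. Take Rxy and set V(ψ)={x}. Then ψ at x, so □◇ψ at x, so ◇ψ at y, so some z with Ryz has ψ; z=x, i.e. Ryx.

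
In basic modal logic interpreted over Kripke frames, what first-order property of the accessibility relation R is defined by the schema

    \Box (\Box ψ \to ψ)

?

This schema is the T□ axiom.
Its frame correspondent is shift-reflexivity — \forall x \forall y (Rxy \to Ryy).

shift-reflexivity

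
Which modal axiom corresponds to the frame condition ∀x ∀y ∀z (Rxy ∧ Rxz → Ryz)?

◇ψ → □◇ψ

This is the Euclidean property; the standard corresponding axiom is 5: ◇ψ → □◇ψ.
Suppose ◇ψ→□◇ψ is valid. Take Rxy, Rxz and set V(ψ)={y}. Then ◇ψ at x, so □◇ψ at x, so ◇ψ at z, so some w with Rzw has ψ; w=y, i.e. Rzy. By symmetry of the argument, Ryz.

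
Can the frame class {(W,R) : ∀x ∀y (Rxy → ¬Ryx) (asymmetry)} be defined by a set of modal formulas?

Not definable by any modal formula

If a class were modally definable it would be closed under surjective bounded morphisms (Goldblatt–Thomason).
The 3-cycle (worlds 0,1,2 with 0→1→2→0) is asymmetric. Mapping every world to a single reflexive point • is a surjective bounded morphism, and the reflexive point is not asymmetric (R•• but asymmetry requires ¬R••).
Hence asymmetry is not modally definable.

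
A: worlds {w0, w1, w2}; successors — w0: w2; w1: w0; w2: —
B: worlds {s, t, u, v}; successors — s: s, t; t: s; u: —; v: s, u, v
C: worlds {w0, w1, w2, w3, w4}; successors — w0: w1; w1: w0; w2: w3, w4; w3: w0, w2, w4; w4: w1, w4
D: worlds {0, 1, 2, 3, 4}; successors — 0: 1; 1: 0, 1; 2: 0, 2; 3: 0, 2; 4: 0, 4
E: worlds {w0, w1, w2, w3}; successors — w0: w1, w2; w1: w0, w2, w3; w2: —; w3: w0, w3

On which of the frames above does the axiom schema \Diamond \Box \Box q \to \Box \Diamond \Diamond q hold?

This is the axiom for a generalized confluence (Geach) condition; its first-order frame correspondent is \forall x \forall y \forall z ((xRy \wedge xRz) \to \exists w (y R^2 w \wedge z R^2 w)).
A: fails — w0Rw2, w0Rw2 but no w with w2R²w and w2R²w.
B: fails — vRs, vRu but no w with sR²w and uR²w.
C: satisfies the condition.
D: satisfies the condition.
E: fails — w0Rw1, w0Rw2 but no w with w1R²w and w2R²w.
Valid on: C, D.

C, D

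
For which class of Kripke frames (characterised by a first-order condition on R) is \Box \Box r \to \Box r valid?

This schema is the C4 axiom.
It corresponds to density: \forall x \forall y (Rxy \to \exists z (Rxz \wedge Rzy)).

density: \forall x \forall y (Rxy \to \exists z (Rxz \wedge Rzy))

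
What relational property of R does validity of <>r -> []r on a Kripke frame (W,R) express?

partial functionality: forall x forall y forall z (Rxy & Rxz -> y = z)

Suppose ◇r→□r is valid. Take Rxy, Rxz and set V(r)={y}. Then ◇r at x, so □r at x, so r at z, i.e. z=y.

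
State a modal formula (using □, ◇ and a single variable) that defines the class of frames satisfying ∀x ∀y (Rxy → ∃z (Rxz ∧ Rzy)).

□□r → □r

The condition is density. The C4 schema □□r → □r defines it.
Suppose □□r→□r is valid. Take Rxy and set V(r)={w : xR²w}. Then □□r at x, so □r at x, so r at y, i.e. ∃z(Rxz∧Rzy).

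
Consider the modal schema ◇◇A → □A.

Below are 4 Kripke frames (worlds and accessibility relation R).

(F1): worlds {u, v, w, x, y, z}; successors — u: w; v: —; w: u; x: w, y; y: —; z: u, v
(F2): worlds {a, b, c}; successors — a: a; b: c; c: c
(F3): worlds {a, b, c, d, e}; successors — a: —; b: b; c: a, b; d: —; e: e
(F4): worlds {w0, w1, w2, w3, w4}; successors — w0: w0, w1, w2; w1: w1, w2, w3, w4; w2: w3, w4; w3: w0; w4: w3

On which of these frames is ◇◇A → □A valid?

(F2)

Frame correspondent (Sahlqvist): ∀x ∀y ∀z ((xR²y ∧ xRz) → ∃w (y = w ∧ z = w)) — i.e. a generalized confluence (Geach) condition.
(F1): fails — uR²u, uRw but u ≠ w.
(F2): holds.
(F3): fails — cR²b, cRa but b ≠ a.
(F4): fails — w0R²w0, w0Rw1 but w0 ≠ w1.
Valid on: (F2).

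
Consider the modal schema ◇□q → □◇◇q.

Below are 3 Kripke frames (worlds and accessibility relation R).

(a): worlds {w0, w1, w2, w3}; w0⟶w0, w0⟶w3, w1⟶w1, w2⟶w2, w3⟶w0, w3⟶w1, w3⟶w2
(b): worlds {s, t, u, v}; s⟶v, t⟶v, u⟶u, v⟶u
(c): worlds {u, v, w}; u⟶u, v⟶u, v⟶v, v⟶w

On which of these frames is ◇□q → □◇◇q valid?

The schema corresponds to a generalized confluence (Geach) condition: ∀x ∀y ∀z ((xRy ∧ xRz) → ∃w (yRw ∧ zR²w)).
(a): fails — w3Rw0, w3Rw1 but no w with w0Rw and w1R²w.
(b): holds.
(c): fails — vRu, vRw but no t with uRt and wR²t.
Valid on: (b).

(b)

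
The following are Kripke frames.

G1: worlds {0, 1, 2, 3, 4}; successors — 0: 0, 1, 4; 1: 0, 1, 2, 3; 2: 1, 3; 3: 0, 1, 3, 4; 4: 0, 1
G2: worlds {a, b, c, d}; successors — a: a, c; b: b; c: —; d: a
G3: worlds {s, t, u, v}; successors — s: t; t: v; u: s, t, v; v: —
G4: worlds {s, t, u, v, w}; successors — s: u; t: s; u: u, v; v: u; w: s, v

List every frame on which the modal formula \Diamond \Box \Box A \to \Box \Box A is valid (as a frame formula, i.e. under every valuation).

Frame correspondent (Sahlqvist): \forall x \forall y \forall z ((xRy \wedge x R^2 z) \to \exists w (y R^2 w \wedge z = w)) — i.e. a generalized confluence (Geach) condition.
G1: satisfies the condition.
G2: fails — aRc, aR²a but no w with cR²w and a=w.
G3: fails — sRt, sR²v but no w with tR²w and v=w.
G4: satisfies the condition.

G1, G4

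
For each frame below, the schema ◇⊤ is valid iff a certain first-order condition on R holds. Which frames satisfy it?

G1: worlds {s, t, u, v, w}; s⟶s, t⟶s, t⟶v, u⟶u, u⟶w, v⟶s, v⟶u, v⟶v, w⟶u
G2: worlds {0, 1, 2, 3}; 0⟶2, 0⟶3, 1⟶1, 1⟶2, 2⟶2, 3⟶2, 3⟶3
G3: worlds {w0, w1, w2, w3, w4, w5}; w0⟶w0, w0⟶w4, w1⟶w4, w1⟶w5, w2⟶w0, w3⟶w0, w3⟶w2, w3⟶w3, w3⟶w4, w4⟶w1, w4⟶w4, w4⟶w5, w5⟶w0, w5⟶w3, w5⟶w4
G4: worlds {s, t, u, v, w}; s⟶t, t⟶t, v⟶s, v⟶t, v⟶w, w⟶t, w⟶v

The schema corresponds to seriality: ∀x ∃y Rxy.
G1: condition met.
G2: condition met.
G3: condition met.
G4: fails — world u has no successor.

G1, G2, G3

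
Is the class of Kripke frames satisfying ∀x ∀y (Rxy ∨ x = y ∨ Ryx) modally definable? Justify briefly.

Not definable by any modal formula

If a class were modally definable it would be closed under disjoint unions (Goldblatt–Thomason).
Take 4 disjoint single-world reflexive frames: each is trivially connected, but their disjoint union has 4 worlds with no edge between distinct components, so it is not connected.
So the class is not modally definable.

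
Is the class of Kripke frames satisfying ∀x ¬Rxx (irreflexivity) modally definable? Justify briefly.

Any modally definable frame class is closed under surjective bounded morphisms.
The 3-cycle (worlds w0,w1,w2 with w0→w1→w2→w0) is irreflexive, and the map sending every world to a single reflexive point • is a surjective bounded morphism (forth: every edge maps to (•,•); back: every world has a successor). So any modal formula valid on the 3-cycle is also valid on the reflexive point, which is not irreflexive.
So no modal formula (or set of formulas) defines exactly the irreflexive frames.

Not definable by any modal formula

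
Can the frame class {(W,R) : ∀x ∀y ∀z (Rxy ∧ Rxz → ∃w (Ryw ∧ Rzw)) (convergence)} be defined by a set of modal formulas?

Yes — defined by ◇□q → □◇q

The condition is convergence. A defining modal formula is ◇□q → □◇q.
Suppose ◇□q→□◇q is valid. Take Rxy, Rxz and set V(q)={w : Ryw}. Then □q at y so ◇□q at x, so □◇q at x, so ◇q at z, giving w with Rzw and Ryw.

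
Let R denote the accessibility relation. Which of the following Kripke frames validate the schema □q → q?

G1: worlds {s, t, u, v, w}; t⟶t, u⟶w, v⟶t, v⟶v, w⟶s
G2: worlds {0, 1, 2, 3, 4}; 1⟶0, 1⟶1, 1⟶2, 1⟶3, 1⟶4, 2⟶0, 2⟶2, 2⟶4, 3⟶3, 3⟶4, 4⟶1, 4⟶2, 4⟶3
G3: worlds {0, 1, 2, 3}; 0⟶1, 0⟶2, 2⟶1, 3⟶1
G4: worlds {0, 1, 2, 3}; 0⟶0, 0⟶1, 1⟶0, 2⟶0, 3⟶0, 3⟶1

Frame correspondent (Sahlqvist): ∀x Rxx — i.e. reflexivity.
G1: fails — world s does not see itself.
G2: fails — world 0 does not see itself.
G3: fails — world 0 does not see itself.
G4: fails — world 1 does not see itself.

none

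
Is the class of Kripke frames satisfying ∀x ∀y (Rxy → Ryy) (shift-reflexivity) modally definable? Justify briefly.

Yes — defined by □(□r → r)

The condition is shift-reflexivity. A defining modal formula is □(□r → r).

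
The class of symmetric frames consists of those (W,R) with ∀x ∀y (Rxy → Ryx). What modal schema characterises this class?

This is symmetry; the standard corresponding axiom is B: q → □◇q.
Suppose q→□◇q is valid. Take Rxy and set V(q)={x}. Then q at x, so □◇q at x, so ◇q at y, so some z with Ryz has q; z=x, i.e. Ryx.

q → □◇q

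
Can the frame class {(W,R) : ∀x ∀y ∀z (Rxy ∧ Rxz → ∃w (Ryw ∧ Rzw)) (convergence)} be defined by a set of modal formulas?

Definable; ◇□q → □◇q defines it

This is a Sahlqvist condition; the .2 axiom ◇□q → □◇q defines it.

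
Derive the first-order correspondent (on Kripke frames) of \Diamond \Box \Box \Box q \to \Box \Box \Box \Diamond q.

This is a Sahlqvist (Geach-type) schema ◇^1□^3q → □^3◇^1q.
Minimal-valuation argument: fix x; take any y with xR^1y and any z with xR^3z. Set V(q) to the set of worlds R-reachable from y in exactly 3 steps. Then □^3q holds at y, so the antecedent holds at x; validity forces ◇^1q at z, giving a w with zR^1w and yR^3w.
First-order correspondent: \forall x \forall y \forall z ((xRy \wedge x R^3 z) \to \exists w (y R^3 w \wedge zRw)).

\forall x \forall y \forall z ((xRy \wedge x R^3 z) \to \exists w (y R^3 w \wedge zRw))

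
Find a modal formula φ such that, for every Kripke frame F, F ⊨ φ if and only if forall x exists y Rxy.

□q → ◇q

A defining formula is □q → ◇q (the D axiom).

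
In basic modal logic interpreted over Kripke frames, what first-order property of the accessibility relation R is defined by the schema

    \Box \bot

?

Emptiness of R

This is the Ver axiom.
Its frame correspondent is emptiness of R — \forall x \forall y \neg Rxy.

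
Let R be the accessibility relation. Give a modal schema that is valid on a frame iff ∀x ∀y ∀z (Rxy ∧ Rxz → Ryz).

The condition is the Euclidean property. The 5 schema ◇r → □◇r defines it.
Suppose ◇r→□◇r is valid. Take Rxy, Rxz and set V(r)={y}. Then ◇r at x, so □◇r at x, so ◇r at z, so some w with Rzw has r; w=y, i.e. Rzy. By symmetry of the argument, Ryz.

◇r → □◇r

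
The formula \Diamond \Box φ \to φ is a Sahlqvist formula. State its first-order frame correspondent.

This is a form of the B axiom.
Its frame correspondent is symmetry — \forall x \forall y (Rxy \to Ryx).

symmetry: \forall x \forall y (Rxy \to Ryx)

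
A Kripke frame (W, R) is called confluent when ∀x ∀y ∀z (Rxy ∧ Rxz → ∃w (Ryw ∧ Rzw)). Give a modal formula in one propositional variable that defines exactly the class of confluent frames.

◇□r → □◇r

This is convergence; the standard corresponding axiom is .2: ◇□r → □◇r.
Suppose ◇□r→□◇r is valid. Take Rxy, Rxz and set V(r)={w : Ryw}. Then □r at y so ◇□r at x, so □◇r at x, so ◇r at z, giving w with Rzw and Ryw.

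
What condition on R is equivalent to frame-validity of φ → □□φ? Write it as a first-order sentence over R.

This is a Sahlqvist (Geach-type) schema ◇^0□^0φ → □^2◇^0φ.
Minimal-valuation argument: fix x; take any y with xR^0y and any z with xR^2z. Set V(φ) to the set of worlds R-reachable from y in exactly 0 steps. Then □^0φ holds at y, so the antecedent holds at x; validity forces ◇^0φ at z, giving a w with zR^0w and yR^0w.
First-order correspondent: ∀x ∀z (xR²z → ∃w (x = w ∧ z = w)).

∀x ∀z (xR²z → ∃w (x = w ∧ z = w))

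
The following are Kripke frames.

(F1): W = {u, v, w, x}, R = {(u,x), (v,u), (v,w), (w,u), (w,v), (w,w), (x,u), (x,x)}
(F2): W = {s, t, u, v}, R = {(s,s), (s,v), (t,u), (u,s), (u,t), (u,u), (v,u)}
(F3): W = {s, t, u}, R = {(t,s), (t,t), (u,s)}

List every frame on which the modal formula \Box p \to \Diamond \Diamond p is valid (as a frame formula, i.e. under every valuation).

(F1), (F2)

The schema corresponds to a generalized confluence (Geach) condition: \forall x \exists w (xRw \wedge x R^2 w).
(F1): holds.
(F2): holds.
(F3): fails — at s but no w with sRw and sR²w.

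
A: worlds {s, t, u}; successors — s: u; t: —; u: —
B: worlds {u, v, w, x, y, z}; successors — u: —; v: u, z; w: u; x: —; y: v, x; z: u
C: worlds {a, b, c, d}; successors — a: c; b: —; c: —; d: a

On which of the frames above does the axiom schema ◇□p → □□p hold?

This is the axiom for a generalized confluence (Geach) condition; its first-order frame correspondent is ∀x ∀y ∀z ((xRy ∧ xR²z) → ∃w (yRw ∧ z = w)).
A: condition met.
B: fails — vRu, vR²u but no t with uRt and u=t.
C: condition met.
Valid on: A, C.

A, C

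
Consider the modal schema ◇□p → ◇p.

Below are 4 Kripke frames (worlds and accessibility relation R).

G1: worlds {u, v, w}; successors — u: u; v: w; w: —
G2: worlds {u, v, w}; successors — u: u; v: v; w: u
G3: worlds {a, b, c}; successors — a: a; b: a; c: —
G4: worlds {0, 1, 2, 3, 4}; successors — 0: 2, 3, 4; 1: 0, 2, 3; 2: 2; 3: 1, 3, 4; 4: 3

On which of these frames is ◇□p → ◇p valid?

G2, G3, G4

The schema corresponds to a generalized confluence (Geach) condition: ∀x ∀y (xRy → ∃w (yRw ∧ xRw)).
G1: fails — vRw but no t with wRt and vRt.
G2: ✓.
G3: ✓.
G4: ✓.
Valid on: G2, G3, G4.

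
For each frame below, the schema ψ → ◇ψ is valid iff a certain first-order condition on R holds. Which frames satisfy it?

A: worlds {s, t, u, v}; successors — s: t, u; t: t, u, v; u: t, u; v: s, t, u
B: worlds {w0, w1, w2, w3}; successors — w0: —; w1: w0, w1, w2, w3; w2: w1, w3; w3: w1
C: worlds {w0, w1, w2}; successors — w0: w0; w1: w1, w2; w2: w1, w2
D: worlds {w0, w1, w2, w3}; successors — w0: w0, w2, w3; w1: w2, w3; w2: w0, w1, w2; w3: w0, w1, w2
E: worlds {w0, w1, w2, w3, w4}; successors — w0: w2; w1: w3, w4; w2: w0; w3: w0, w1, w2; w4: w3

Frame correspondent (Sahlqvist): ∀x Rxx — i.e. reflexivity.
A: fails — world s does not see itself.
B: fails — world w0 does not see itself.
C: satisfies the condition.
D: fails — world w1 does not see itself.
E: fails — world w0 does not see itself.

C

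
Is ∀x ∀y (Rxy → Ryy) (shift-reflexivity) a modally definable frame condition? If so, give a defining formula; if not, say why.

Yes: it is shift-reflexivity, defined by the T□ schema □(□q → q).
Suppose □(□q→q) is valid. Take Rxy and set V(q)={w : Ryw}. Then at y, □q holds; since □(□q→q) at x, □q→q at y, so q at y, i.e. Ryy.

Yes, by □(□q → q)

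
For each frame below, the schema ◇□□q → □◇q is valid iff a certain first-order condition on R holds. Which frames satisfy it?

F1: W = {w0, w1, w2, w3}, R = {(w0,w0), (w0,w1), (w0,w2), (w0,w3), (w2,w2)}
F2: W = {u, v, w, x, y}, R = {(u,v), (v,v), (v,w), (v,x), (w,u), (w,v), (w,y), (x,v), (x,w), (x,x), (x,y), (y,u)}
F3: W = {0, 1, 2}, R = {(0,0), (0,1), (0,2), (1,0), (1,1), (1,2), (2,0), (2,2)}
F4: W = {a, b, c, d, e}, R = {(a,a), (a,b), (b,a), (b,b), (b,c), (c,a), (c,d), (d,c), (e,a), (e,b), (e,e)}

Frame correspondent (Sahlqvist): ∀x ∀y ∀z ((xRy ∧ xRz) → ∃w (yR²w ∧ zRw)) — i.e. a generalized confluence (Geach) condition.
F1: fails — w0Rw0, w0Rw1 but no w with w0R²w and w1Rw.
F2: fails — wRu, wRy but no t with uR²t and yRt.
F3: satisfies the condition.
F4: fails — cRd, cRd but no w with dR²w and dRw.
Valid on: F3.

F3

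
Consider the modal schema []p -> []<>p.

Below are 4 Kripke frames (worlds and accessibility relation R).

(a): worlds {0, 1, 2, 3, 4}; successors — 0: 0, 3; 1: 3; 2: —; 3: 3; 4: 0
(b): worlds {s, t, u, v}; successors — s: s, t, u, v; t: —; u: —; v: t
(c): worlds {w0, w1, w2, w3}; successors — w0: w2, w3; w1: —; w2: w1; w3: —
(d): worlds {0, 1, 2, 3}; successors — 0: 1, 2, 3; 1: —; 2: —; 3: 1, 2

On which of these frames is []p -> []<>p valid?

Frame correspondent (Sahlqvist): forall x forall z (xRz -> exists w (xRw & zRw)) — i.e. a generalized confluence (Geach) condition.
(a): satisfies the condition.
(b): fails — sRt but no w with sRw and tRw.
(c): fails — w0Rw2 but no w with w0Rw and w2Rw.
(d): fails — 0R1 but no w with 0Rw and 1Rw.

(a)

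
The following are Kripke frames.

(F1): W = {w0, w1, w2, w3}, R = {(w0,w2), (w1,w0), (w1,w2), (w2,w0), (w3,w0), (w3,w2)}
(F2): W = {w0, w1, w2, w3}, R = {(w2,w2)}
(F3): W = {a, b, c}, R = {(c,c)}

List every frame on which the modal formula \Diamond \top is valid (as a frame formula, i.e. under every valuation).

(F1)

Frame correspondent (Sahlqvist): \forall x \exists y Rxy — i.e. seriality.
(F1): condition met.
(F2): fails — world w0 has no successor.
(F3): fails — world a has no successor.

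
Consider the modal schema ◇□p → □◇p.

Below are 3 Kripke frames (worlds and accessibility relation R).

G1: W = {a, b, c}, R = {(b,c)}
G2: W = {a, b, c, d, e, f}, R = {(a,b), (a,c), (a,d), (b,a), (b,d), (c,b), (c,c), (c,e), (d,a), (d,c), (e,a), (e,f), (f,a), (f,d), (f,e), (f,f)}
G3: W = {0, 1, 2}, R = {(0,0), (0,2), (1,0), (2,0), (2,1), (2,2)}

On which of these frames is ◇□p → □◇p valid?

G3

The schema corresponds to convergence: ∀x ∀y ∀z (Rxy ∧ Rxz → ∃w (Ryw ∧ Rzw)).
G1: fails — Rbc and Rbc but c and c have no common successor.
G2: fails — Rab and Rac but b and c have no common successor.
G3: condition met.
Valid on: G3.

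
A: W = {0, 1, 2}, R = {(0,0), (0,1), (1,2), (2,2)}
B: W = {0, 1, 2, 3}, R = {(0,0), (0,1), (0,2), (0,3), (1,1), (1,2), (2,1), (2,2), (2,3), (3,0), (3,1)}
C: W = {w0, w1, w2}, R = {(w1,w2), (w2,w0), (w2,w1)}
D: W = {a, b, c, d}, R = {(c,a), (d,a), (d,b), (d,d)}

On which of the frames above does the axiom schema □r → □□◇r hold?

The schema corresponds to a generalized confluence (Geach) condition: ∀x ∀z (xR²z → ∃w (xRw ∧ zRw)).
A: fails — 0R²1 but no w with 0Rw and 1Rw.
B: satisfies the condition.
C: fails — w1R²w0 but no w with w1Rw and w0Rw.
D: fails — dR²a but no w with dRw and aRw.
Valid on: B.

B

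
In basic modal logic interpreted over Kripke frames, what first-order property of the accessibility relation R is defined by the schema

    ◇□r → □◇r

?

Suppose ◇□r→□◇r is valid. Take Rxy, Rxz and set V(r)={w : Ryw}. Then □r at y so ◇□r at x, so □◇r at x, so ◇r at z, giving w with Rzw and Ryw.

convergence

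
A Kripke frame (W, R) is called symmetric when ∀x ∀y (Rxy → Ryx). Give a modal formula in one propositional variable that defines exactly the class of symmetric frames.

A defining formula is p → □◇p (the B axiom).
Suppose p→□◇p is valid. Take Rxy and set V(p)={x}. Then p at x, so □◇p at x, so ◇p at y, so some z with Ryz has p; z=x, i.e. Ryx.

p → □◇p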